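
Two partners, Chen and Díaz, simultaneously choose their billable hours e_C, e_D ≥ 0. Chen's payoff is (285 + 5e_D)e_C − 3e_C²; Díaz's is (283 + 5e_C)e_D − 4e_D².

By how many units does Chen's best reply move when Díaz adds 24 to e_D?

Expanding Chen's payoff: 285e_C + 5e_De_C − 3e_C².
∂π/∂e_C = 285 + 5e_D − 6e_C = 0, so e_C = 47.5 + (5/6)e_D.
The reaction-function slope is 5/6, so a 24-unit rise in e_D moves e_C by 5/6 × 24 = 20. Chen's best response rises — the actions are strategic complements.

20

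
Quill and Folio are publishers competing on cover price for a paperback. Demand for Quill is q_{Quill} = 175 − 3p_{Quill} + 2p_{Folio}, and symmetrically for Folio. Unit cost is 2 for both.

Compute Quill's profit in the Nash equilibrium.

Quill's profit: π = (p_{Quill} − 2)(175 − 3p_{Quill} + 2p_{Folio}).
∂π/∂p_{Quill} = 181 − 6p_{Quill} + 2p_{Folio} = 0 ⇒ p_{Quill} = 181/6 + (1/3)p_{Folio}.
By symmetry p_{Folio} = p_{Quill}; substituting into the reaction function, (2/3)p_{Quill} = 181/6 and p_{Quill} = 45.25.
q_{Quill} = 175 − 3·45.25 + 2·45.25 = 129.75.
Profit = (45.25 − 2)·129.75 = 5611.6875.

5611.6875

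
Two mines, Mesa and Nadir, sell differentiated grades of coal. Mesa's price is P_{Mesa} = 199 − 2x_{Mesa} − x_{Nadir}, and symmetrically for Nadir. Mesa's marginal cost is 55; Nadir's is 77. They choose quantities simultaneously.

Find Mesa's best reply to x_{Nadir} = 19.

Mine Mesa's profit: π = x_{Mesa}(199 − 2x_{Mesa} − x_{Nadir}) − 55x_{Mesa}.
∂π/∂x_{Mesa} = 144 − 4x_{Mesa} − x_{Nadir} = 0 ⇒ x_{Mesa} = 36 − 0.25x_{Nadir}.
At x_{Nadir} = 19: x_{Mesa} = 36 − 0.25·19 = 31.25.

31.25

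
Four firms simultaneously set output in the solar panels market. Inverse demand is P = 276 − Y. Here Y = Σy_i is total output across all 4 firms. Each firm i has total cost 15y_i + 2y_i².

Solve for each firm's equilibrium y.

29

A representative firm's profit is π_i = y_i(276 − Y) − 15y_i − 2y_i², with Y = y_i + Σ_{j≠i} y_j.
First-order condition: 261 − 6y_i − Σ_{j≠i} y_j = 0.
In a symmetric equilibrium every firm chooses the same y, so Σ_{j≠i} y_j = 3y. The condition becomes 261 − 9y = 0, giving y = 261/9 = 29.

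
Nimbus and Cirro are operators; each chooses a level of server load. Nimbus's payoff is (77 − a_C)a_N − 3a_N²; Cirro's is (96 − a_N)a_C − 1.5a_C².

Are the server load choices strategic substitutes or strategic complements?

strategic substitutes

Expanding Nimbus's payoff: 77a_N − a_Ca_N − 3a_N².
∂π/∂a_N = 77 − a_C − 6a_N = 0, so a_N = 77/6 − (1/6)a_C.
The best-response slope da_N/da_C = −1/6 < 0: the reaction function is downward-sloping, so the choices are strategic substitutes.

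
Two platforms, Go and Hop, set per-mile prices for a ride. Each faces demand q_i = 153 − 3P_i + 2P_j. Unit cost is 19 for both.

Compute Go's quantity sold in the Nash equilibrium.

100.5

Go's profit: π = (P_{Go} − 19)(153 − 3P_{Go} + 2P_{Hop}).
∂π/∂P_{Go} = 210 − 6P_{Go} + 2P_{Hop} = 0 ⇒ P_{Go} = 35 + (1/3)P_{Hop}.
By symmetry P_{Hop} = P_{Go}; substituting into the reaction function, (2/3)P_{Go} = 35 and P_{Go} = 52.5.
q_{Go} = 153 − 3·52.5 + 2·52.5 = 100.5.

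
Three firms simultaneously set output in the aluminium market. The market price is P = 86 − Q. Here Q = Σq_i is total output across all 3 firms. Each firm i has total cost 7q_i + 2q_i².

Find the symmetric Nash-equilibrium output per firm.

A representative firm's profit is π_i = q_i(86 − Q) − 7q_i − 2q_i², with Q = q_i + Σ_{j≠i} q_j.
First-order condition: 79 − 6q_i − Σ_{j≠i} q_j = 0.
With identical firms, set every q_j = q: then 79 − 6q − 2q = 0, i.e. q = 79/8 = 9.875.

9.875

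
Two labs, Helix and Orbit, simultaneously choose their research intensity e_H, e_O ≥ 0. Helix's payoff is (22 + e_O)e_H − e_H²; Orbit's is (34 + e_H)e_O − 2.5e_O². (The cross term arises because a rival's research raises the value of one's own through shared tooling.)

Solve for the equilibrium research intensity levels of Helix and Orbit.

Expanding Helix's payoff: 22e_H + e_Oe_H − e_H².
∂π/∂e_H = 22 + e_O − 2e_H = 0, so e_H = 11 + 0.5e_O.
Likewise for Orbit: e_O = 6.8 + 0.2e_H.
Solving the two reaction functions simultaneously: (1 − (0.5)(0.2))e_H = 11 + 0.5·6.8, so 0.9e_H = 14.4 and e_H = 16.
Then e_O = 6.8 + 0.2·16 = 10.

16, 10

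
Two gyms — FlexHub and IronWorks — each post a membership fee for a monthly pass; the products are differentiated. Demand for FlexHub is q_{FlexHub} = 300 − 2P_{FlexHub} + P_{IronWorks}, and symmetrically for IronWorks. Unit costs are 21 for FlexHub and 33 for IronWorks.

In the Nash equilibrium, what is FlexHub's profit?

17898.32

FlexHub's profit: π = (P_{FlexHub} − 21)(300 − 2P_{FlexHub} + P_{IronWorks}).
∂π/∂P_{FlexHub} = 342 − 4P_{FlexHub} + P_{IronWorks} = 0 ⇒ P_{FlexHub} = 85.5 + 0.25P_{IronWorks}.
Similarly P_{IronWorks} = 91.5 + 0.25P_{FlexHub}.
Plugging P_{IronWorks} into FlexHub's best response: P_{FlexHub} = 85.5 + 0.25(91.5 + 0.25P_{FlexHub}) ⇒ 0.9375P_{FlexHub} = 108.375, so P_{FlexHub} = 115.6.
Then P_{IronWorks} = 91.5 + 0.25·115.6 = 120.4.
q_{FlexHub} = 300 − 2·115.6 + 120.4 = 189.2.
Profit = (115.6 − 21)·189.2 = 17898.32.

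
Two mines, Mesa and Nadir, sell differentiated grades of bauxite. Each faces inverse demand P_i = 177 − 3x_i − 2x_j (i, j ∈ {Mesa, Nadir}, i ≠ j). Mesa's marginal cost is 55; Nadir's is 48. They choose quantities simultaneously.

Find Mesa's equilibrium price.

Mine Mesa's profit: π = x_{Mesa}(177 − 3x_{Mesa} − 2x_{Nadir}) − 55x_{Mesa}.
∂π/∂x_{Mesa} = 122 − 6x_{Mesa} − 2x_{Nadir} = 0 ⇒ x_{Mesa} = 61/3 − (1/3)x_{Nadir}.
Similarly x_{Nadir} = 21.5 − (1/3)x_{Mesa}.
Plugging x_{Nadir} into Mesa's best response: x_{Mesa} = 61/3 − (1/3)(21.5 − (1/3)x_{Mesa}) ⇒ (8/9)x_{Mesa} = 79/6, so x_{Mesa} = 14.8125.
Then x_{Nadir} = 21.5 − (1/3)·14.8125 = 16.5625.
P_{Mesa} = 177 − 3·14.8125 − 2·16.5625 = 99.4375.

99.4375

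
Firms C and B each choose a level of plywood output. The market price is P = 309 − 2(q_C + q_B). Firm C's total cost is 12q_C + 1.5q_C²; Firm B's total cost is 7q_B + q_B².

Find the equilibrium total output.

71

Firm C's profit: π = q_C(309 − 2(q_C + q_B)) − 12q_C − 1.5q_C².
∂π/∂q_C = 297 − 7q_C − 2q_B = 0, so q_C = 297/7 − (2/7)q_B.
For B: ∂π/∂q_B = 302 − 6q_B − 2q_C = 0 ⇒ q_B = 151/3 − (1/3)q_C.
Substituting the second reaction function into the first: q_C = 297/7 − (2/7)(151/3 − (1/3)q_C), which gives (19/21)q_C = 589/21 ⇒ q_C = 31.
Then q_B = 151/3 − (1/3)·31 = 40.
Total output: 31 + 40 = 71.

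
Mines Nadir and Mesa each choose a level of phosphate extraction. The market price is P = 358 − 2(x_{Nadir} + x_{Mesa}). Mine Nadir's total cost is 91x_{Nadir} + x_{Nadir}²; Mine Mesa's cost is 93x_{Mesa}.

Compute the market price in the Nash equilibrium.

Mine Nadir's profit: π = x_{Nadir}(358 − 2(x_{Nadir} + x_{Mesa})) − 91x_{Nadir} − x_{Nadir}².
∂π/∂x_{Nadir} = 267 − 6x_{Nadir} − 2x_{Mesa} = 0, so x_{Nadir} = 44.5 − (1/3)x_{Mesa}.
For Mesa: ∂π/∂x_{Mesa} = 265 − 4x_{Mesa} − 2x_{Nadir} = 0 ⇒ x_{Mesa} = 66.25 − 0.5x_{Nadir}.
Plugging x_{Mesa} into Nadir's best response: x_{Nadir} = 44.5 − (1/3)(66.25 − 0.5x_{Nadir}) ⇒ (5/6)x_{Nadir} = 269/12, so x_{Nadir} = 26.9.
Then x_{Mesa} = 66.25 − 0.5·26.9 = 52.8.
Equilibrium price: P = 358 − 2·79.7 = 198.6.

198.6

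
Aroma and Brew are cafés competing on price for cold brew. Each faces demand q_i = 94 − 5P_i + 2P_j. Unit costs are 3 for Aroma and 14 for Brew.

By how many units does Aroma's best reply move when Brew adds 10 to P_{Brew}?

Aroma's profit: π = (P_{Aroma} − 3)(94 − 5P_{Aroma} + 2P_{Brew}).
∂π/∂P_{Aroma} = 109 − 10P_{Aroma} + 2P_{Brew} = 0 ⇒ P_{Aroma} = 10.9 + 0.2P_{Brew}.
The reaction-function slope is 0.2, so a 10-unit rise in P_{Brew} moves P_{Aroma} by 0.2 × 10 = 2. Aroma's best response rises — the actions are strategic complements.

2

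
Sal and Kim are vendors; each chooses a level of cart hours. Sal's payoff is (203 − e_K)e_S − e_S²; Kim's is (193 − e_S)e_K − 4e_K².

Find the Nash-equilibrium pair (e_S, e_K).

95.4, 12.2

Expanding Sal's payoff: 203e_S − e_Ke_S − e_S².
∂π/∂e_S = 203 − e_K − 2e_S = 0, so e_S = 101.5 − 0.5e_K.
Likewise for Kim: e_K = 24.125 − 0.125e_S.
Plugging e_K into Sal's best response: e_S = 101.5 − 0.5(24.125 − 0.125e_S) ⇒ 0.9375e_S = 89.4375, so e_S = 95.4.
Then e_K = 24.125 − 0.125·95.4 = 12.2.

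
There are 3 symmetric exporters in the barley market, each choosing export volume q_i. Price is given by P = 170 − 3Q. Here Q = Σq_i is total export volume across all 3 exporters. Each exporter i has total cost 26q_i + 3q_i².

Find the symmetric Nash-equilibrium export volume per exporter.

A representative exporter's profit is π_i = q_i(170 − 3Q) − 26q_i − 3q_i², with Q = q_i + Σ_{j≠i} q_j.
First-order condition: 144 − 12q_i − 3Σ_{j≠i} q_j = 0.
In a symmetric equilibrium every exporter chooses the same q, so Σ_{j≠i} q_j = 2q. The condition becomes 144 − 18q = 0, giving q = 144/18 = 8.

8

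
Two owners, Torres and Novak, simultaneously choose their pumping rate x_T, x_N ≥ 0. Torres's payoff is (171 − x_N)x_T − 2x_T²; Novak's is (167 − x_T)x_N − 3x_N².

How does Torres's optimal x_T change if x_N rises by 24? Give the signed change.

-6

Expanding Torres's payoff: 171x_T − x_Nx_T − 2x_T².
∂π/∂x_T = 171 − x_N − 4x_T = 0, so x_T = 42.75 − 0.25x_N.
The reaction-function slope is −0.25, so a 24-unit rise in x_N moves x_T by −0.25 × 24 = −6. Torres's best response falls — the actions are strategic substitutes.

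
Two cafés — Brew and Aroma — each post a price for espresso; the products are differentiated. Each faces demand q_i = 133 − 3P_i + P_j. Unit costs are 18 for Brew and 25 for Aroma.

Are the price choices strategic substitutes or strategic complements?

Brew's profit: π = (P_{Brew} − 18)(133 − 3P_{Brew} + P_{Aroma}).
∂π/∂P_{Brew} = 187 − 6P_{Brew} + P_{Aroma} = 0 ⇒ P_{Brew} = 187/6 + (1/6)P_{Aroma}.
The best-response slope dP_{Brew}/dP_{Aroma} = 1/6 > 0: the reaction function is upward-sloping, so the choices are strategic complements.

strategic complements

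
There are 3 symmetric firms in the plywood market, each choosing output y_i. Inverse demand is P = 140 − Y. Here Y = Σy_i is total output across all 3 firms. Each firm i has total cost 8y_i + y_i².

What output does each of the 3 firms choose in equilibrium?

22

A representative firm's profit is π_i = y_i(140 − Y) − 8y_i − y_i², with Y = y_i + Σ_{j≠i} y_j.
First-order condition: 132 − 4y_i − Σ_{j≠i} y_j = 0.
With identical firms, set every y_j = y: then 132 − 4y − 2y = 0, i.e. y = 132/6 = 22.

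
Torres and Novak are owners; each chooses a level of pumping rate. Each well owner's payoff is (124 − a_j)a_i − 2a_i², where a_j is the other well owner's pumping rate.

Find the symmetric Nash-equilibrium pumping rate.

Torres's payoff is (124 − a_N)a_T − 2a_T².
∂π/∂a_T = 124 − a_N − 4a_T = 0, so a_T = 31 − 0.25a_N.
By symmetry a_N = a_T; substituting into the reaction function, 1.25a_T = 31 and a_T = 24.8.

24.8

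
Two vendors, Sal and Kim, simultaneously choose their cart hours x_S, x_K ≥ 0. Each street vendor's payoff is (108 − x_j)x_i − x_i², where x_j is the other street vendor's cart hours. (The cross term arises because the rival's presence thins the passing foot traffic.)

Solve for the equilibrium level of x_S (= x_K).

36

Sal's payoff is (108 − x_K)x_S − x_S².
∂π/∂x_S = 108 − x_K − 2x_S = 0, so x_S = 54 − 0.5x_K.
Setting x_S = x_K in the reaction function: x_S = 54 − 0.5x_S, so x_S = 54 / 1.5 = 36.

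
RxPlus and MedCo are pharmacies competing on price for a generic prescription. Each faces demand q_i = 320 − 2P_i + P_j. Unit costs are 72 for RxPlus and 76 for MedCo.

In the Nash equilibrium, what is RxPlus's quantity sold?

166.4

RxPlus's profit: π = (P_{RxPlus} − 72)(320 − 2P_{RxPlus} + P_{MedCo}).
∂π/∂P_{RxPlus} = 464 − 4P_{RxPlus} + P_{MedCo} = 0 ⇒ P_{RxPlus} = 116 + 0.25P_{MedCo}.
Similarly P_{MedCo} = 118 + 0.25P_{RxPlus}.
Substituting the second reaction function into the first: P_{RxPlus} = 116 + 0.25(118 + 0.25P_{RxPlus}), which gives 0.9375P_{RxPlus} = 145.5 ⇒ P_{RxPlus} = 155.2.
Then P_{MedCo} = 118 + 0.25·155.2 = 156.8.
q_{RxPlus} = 320 − 2·155.2 + 156.8 = 166.4.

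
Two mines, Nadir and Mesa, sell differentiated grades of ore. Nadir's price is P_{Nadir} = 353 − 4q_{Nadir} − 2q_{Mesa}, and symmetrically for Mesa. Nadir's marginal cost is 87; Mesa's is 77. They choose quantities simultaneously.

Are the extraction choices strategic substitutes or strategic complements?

strategic substitutes

Mine Nadir's profit: π = q_{Nadir}(353 − 4q_{Nadir} − 2q_{Mesa}) − 87q_{Nadir}.
∂π/∂q_{Nadir} = 266 − 8q_{Nadir} − 2q_{Mesa} = 0 ⇒ q_{Nadir} = 33.25 − 0.25q_{Mesa}.
The best-response slope dq_{Nadir}/dq_{Mesa} = −0.25 < 0: the reaction function is downward-sloping, so the choices are strategic substitutes.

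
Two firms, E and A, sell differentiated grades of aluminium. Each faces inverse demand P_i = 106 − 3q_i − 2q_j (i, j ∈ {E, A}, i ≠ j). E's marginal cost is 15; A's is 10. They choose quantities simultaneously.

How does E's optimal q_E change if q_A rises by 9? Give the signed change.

-3

Firm E's profit: π = q_E(106 − 3q_E − 2q_A) − 15q_E.
∂π/∂q_E = 91 − 6q_E − 2q_A = 0 ⇒ q_E = 91/6 − (1/3)q_A.
The reaction-function slope is −1/3, so a 9-unit rise in q_A moves q_E by −1/3 × 9 = −3. E's best response falls — the actions are strategic substitutes.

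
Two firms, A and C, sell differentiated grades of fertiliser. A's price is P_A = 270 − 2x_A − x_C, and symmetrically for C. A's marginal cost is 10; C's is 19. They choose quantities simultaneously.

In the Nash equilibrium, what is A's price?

115.2

Firm A's profit: π = x_A(270 − 2x_A − x_C) − 10x_A.
∂π/∂x_A = 260 − 4x_A − x_C = 0 ⇒ x_A = 65 − 0.25x_C.
Similarly x_C = 62.75 − 0.25x_A.
Substituting the second reaction function into the first: x_A = 65 − 0.25(62.75 − 0.25x_A), which gives 0.9375x_A = 49.3125 ⇒ x_A = 52.6.
Then x_C = 62.75 − 0.25·52.6 = 49.6.
P_A = 270 − 2·52.6 − 49.6 = 115.2.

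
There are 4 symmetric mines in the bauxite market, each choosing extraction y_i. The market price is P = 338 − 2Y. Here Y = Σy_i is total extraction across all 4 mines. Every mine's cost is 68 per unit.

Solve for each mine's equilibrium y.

27

A representative mine's profit is π_i = y_i(338 − 2Y) − 68y_i, with Y = y_i + Σ_{j≠i} y_j.
First-order condition: 270 − 4y_i − 2Σ_{j≠i} y_j = 0.
In a symmetric equilibrium every mine chooses the same y, so Σ_{j≠i} y_j = 3y. The condition becomes 270 − 10y = 0, giving y = 270/10 = 27.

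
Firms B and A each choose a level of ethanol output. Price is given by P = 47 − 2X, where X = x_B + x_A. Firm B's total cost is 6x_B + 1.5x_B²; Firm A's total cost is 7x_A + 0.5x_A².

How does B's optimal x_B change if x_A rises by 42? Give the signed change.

Firm B's profit: π = x_B(47 − 2(x_B + x_A)) − 6x_B − 1.5x_B².
∂π/∂x_B = 41 − 7x_B − 2x_A = 0, so x_B = 41/7 − (2/7)x_A.
The reaction-function slope is −2/7, so a 42-unit rise in x_A moves x_B by −2/7 × 42 = −12. B's best response falls — the actions are strategic substitutes.

-12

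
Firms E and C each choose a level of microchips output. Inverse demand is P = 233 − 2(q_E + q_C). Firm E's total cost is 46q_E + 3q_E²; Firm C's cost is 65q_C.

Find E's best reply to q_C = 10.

16.7

Firm E's profit: π = q_E(233 − 2(q_E + q_C)) − 46q_E − 3q_E².
∂π/∂q_E = 187 − 10q_E − 2q_C = 0, so q_E = 18.7 − 0.2q_C.
At q_C = 10: q_E = 18.7 − 0.2·10 = 16.7.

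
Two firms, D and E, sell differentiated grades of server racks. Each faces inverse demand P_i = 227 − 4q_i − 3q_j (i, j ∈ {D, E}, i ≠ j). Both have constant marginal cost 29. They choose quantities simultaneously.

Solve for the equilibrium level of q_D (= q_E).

18

Firm D's profit: π = q_D(227 − 4q_D − 3q_E) − 29q_D.
∂π/∂q_D = 198 − 8q_D − 3q_E = 0 ⇒ q_D = 24.75 − 0.375q_E.
By symmetry q_E = q_D; substituting into the reaction function, 1.375q_D = 24.75 and q_D = 18.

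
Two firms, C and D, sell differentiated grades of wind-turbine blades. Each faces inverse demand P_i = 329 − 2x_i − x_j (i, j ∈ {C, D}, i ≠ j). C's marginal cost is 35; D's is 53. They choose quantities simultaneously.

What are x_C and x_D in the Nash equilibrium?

60, 54

Firm C's profit: π = x_C(329 − 2x_C − x_D) − 35x_C.
∂π/∂x_C = 294 − 4x_C − x_D = 0 ⇒ x_C = 73.5 − 0.25x_D.
Similarly x_D = 69 − 0.25x_C.
Substituting the second reaction function into the first: x_C = 73.5 − 0.25(69 − 0.25x_C), which gives 0.9375x_C = 56.25 ⇒ x_C = 60.
Then x_D = 69 − 0.25·60 = 54.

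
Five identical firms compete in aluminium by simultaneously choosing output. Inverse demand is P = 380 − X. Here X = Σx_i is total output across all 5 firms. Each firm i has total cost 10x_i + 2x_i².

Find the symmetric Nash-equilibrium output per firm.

A representative firm's profit is π_i = x_i(380 − X) − 10x_i − 2x_i², with X = x_i + Σ_{j≠i} x_j.
First-order condition: 370 − 6x_i − Σ_{j≠i} x_j = 0.
With identical firms, set every x_j = x: then 370 − 6x − 4x = 0, i.e. x = 370/10 = 37.

37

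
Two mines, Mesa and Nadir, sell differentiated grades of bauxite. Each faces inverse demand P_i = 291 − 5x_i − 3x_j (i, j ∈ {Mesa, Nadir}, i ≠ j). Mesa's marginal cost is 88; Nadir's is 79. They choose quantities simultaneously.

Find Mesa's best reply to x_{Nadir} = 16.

15.5

Mine Mesa's profit: π = x_{Mesa}(291 − 5x_{Mesa} − 3x_{Nadir}) − 88x_{Mesa}.
∂π/∂x_{Mesa} = 203 − 10x_{Mesa} − 3x_{Nadir} = 0 ⇒ x_{Mesa} = 20.3 − 0.3x_{Nadir}.
At x_{Nadir} = 16: x_{Mesa} = 20.3 − 0.3·16 = 15.5.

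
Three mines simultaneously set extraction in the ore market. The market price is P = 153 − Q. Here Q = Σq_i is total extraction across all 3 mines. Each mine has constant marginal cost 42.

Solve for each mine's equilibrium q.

27.75

A representative mine's profit is π_i = q_i(153 − Q) − 42q_i, with Q = q_i + Σ_{j≠i} q_j.
First-order condition: 111 − 2q_i − Σ_{j≠i} q_j = 0.
With identical mines, set every q_j = q: then 111 − 2q − 2q = 0, i.e. q = 111/4 = 27.75.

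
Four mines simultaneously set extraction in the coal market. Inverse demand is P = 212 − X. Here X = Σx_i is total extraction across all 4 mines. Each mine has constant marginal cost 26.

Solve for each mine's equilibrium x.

37.2

A representative mine's profit is π_i = x_i(212 − X) − 26x_i, with X = x_i + Σ_{j≠i} x_j.
First-order condition: 186 − 2x_i − Σ_{j≠i} x_j = 0.
Imposing symmetry (x_j = x for all j) turns Σ_{j≠i} x_j into 3x, so 186 = 5x and x = 37.2.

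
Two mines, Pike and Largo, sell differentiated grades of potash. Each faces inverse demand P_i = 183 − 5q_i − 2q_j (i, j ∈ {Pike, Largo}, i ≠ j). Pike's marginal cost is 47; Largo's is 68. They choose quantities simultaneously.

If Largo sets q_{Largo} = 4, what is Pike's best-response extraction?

12.8

Mine Pike's profit: π = q_{Pike}(183 − 5q_{Pike} − 2q_{Largo}) − 47q_{Pike}.
∂π/∂q_{Pike} = 136 − 10q_{Pike} − 2q_{Largo} = 0 ⇒ q_{Pike} = 13.6 − 0.2q_{Largo}.
At q_{Largo} = 4: q_{Pike} = 13.6 − 0.2·4 = 12.8.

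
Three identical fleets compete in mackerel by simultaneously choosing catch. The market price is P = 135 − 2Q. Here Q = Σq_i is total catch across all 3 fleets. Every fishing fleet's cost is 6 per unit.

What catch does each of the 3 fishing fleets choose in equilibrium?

16.125

A representative fishing fleet's profit is π_i = q_i(135 − 2Q) − 6q_i, with Q = q_i + Σ_{j≠i} q_j.
First-order condition: 129 − 4q_i − 2Σ_{j≠i} q_j = 0.
Imposing symmetry (q_j = q for all j) turns Σ_{j≠i} q_j into 2q, so 129 = 8q and q = 16.125.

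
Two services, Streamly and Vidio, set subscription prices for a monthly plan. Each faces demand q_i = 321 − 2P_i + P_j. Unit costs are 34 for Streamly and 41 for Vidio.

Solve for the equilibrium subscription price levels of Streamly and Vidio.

Streamly's profit: π = (P_{Streamly} − 34)(321 − 2P_{Streamly} + P_{Vidio}).
∂π/∂P_{Streamly} = 389 − 4P_{Streamly} + P_{Vidio} = 0 ⇒ P_{Streamly} = 97.25 + 0.25P_{Vidio}.
Similarly P_{Vidio} = 100.75 + 0.25P_{Streamly}.
Plugging P_{Vidio} into Streamly's best response: P_{Streamly} = 97.25 + 0.25(100.75 + 0.25P_{Streamly}) ⇒ 0.9375P_{Streamly} = 122.4375, so P_{Streamly} = 130.6.
Then P_{Vidio} = 100.75 + 0.25·130.6 = 133.4.

130.6, 133.4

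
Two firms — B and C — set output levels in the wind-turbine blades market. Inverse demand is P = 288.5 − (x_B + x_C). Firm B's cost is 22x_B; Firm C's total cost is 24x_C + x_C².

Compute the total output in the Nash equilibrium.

Firm B's profit: π = x_B(288.5 − (x_B + x_C)) − 22x_B.
∂π/∂x_B = 266.5 − 2x_B − x_C = 0, so x_B = 133.25 − 0.5x_C.
For C: ∂π/∂x_C = 264.5 − 4x_C − x_B = 0 ⇒ x_C = 66.125 − 0.25x_B.
Substituting the second reaction function into the first: x_B = 133.25 − 0.5(66.125 − 0.25x_B), which gives 0.875x_B = 100.1875 ⇒ x_B = 114.5.
Then x_C = 66.125 − 0.25·114.5 = 37.5.
Total output: 114.5 + 37.5 = 152.

152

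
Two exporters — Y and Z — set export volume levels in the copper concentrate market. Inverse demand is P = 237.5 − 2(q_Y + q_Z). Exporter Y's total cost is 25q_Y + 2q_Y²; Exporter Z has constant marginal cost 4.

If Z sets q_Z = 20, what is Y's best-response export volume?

Exporter Y's profit: π = q_Y(237.5 − 2(q_Y + q_Z)) − 25q_Y − 2q_Y².
∂π/∂q_Y = 212.5 − 8q_Y − 2q_Z = 0, so q_Y = 26.5625 − 0.25q_Z.
At q_Z = 20: q_Y = 26.5625 − 0.25·20 = 21.5625.

21.5625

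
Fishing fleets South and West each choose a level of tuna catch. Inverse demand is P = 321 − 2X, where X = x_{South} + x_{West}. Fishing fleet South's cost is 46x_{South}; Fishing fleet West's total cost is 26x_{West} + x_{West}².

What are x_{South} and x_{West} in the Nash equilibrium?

53, 31.5

Fishing fleet South's profit: π = x_{South}(321 − 2(x_{South} + x_{West})) − 46x_{South}.
∂π/∂x_{South} = 275 − 4x_{South} − 2x_{West} = 0, so x_{South} = 68.75 − 0.5x_{West}.
For West: ∂π/∂x_{West} = 295 − 6x_{West} − 2x_{South} = 0 ⇒ x_{West} = 295/6 − (1/3)x_{South}.
Solving the two reaction functions simultaneously: (1 − (−0.5)(−1/3))x_{South} = 68.75 − 0.5·(295/6), so (5/6)x_{South} = 265/6 and x_{South} = 53.
Then x_{West} = 295/6 − (1/3)·53 = 31.5.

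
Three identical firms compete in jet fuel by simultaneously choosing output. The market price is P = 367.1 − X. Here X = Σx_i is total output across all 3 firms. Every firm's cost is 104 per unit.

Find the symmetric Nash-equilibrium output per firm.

A representative firm's profit is π_i = x_i(367.1 − X) − 104x_i, with X = x_i + Σ_{j≠i} x_j.
First-order condition: 263.1 − 2x_i − Σ_{j≠i} x_j = 0.
Imposing symmetry (x_j = x for all j) turns Σ_{j≠i} x_j into 2x, so 263.1 = 4x and x = 65.775.

65.775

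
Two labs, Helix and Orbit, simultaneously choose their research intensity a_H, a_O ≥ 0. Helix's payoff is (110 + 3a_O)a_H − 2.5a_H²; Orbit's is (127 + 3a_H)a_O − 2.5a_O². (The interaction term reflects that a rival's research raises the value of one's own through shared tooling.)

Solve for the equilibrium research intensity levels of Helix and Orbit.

58.1875, 60.3125

Expanding Helix's payoff: 110a_H + 3a_Oa_H − 2.5a_H².
∂π/∂a_H = 110 + 3a_O − 5a_H = 0, so a_H = 22 + 0.6a_O.
Likewise for Orbit: a_O = 25.4 + 0.6a_H.
Plugging a_O into Helix's best response: a_H = 22 + 0.6(25.4 + 0.6a_H) ⇒ 0.64a_H = 37.24, so a_H = 58.1875.
Then a_O = 25.4 + 0.6·58.1875 = 60.3125.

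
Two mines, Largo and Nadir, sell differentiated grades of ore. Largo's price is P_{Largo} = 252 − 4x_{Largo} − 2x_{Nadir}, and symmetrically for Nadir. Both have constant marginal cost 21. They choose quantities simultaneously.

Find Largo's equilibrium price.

Mine Largo's profit: π = x_{Largo}(252 − 4x_{Largo} − 2x_{Nadir}) − 21x_{Largo}.
∂π/∂x_{Largo} = 231 − 8x_{Largo} − 2x_{Nadir} = 0 ⇒ x_{Largo} = 28.875 − 0.25x_{Nadir}.
By symmetry x_{Nadir} = x_{Largo}; substituting into the reaction function, 1.25x_{Largo} = 28.875 and x_{Largo} = 23.1.
P_{Largo} = 252 − 4·23.1 − 2·23.1 = 113.4.

113.4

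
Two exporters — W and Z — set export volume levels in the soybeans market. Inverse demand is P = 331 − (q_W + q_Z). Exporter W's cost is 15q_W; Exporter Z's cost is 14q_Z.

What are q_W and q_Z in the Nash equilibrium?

105, 106

Exporter W's profit: π = q_W(331 − (q_W + q_Z)) − 15q_W.
∂π/∂q_W = 316 − 2q_W − q_Z = 0, so q_W = 158 − 0.5q_Z.
By the same steps for Z: q_Z = 158.5 − 0.5q_W.
Solving the two reaction functions simultaneously: (1 − (−0.5)(−0.5))q_W = 158 − 0.5·158.5, so 0.75q_W = 78.75 and q_W = 105.
Then q_Z = 158.5 − 0.5·105 = 106.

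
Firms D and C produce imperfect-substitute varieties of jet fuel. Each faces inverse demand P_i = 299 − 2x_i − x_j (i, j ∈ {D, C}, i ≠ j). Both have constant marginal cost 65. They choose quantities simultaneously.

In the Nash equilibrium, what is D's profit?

Firm D's profit: π = x_D(299 − 2x_D − x_C) − 65x_D.
∂π/∂x_D = 234 − 4x_D − x_C = 0 ⇒ x_D = 58.5 − 0.25x_C.
The game is symmetric, so in equilibrium x_C = x_D: the reaction function gives 1.25x_D = 58.5, hence x_D = 46.8.
P_D = 299 − 2·46.8 − 46.8 = 158.6.
Profit = (158.6 − 65)·46.8 = 4380.48.

4380.48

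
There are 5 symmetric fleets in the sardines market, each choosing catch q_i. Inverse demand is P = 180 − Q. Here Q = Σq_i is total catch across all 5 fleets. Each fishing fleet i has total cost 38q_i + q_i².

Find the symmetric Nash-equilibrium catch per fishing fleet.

17.75

A representative fishing fleet's profit is π_i = q_i(180 − Q) − 38q_i − q_i², with Q = q_i + Σ_{j≠i} q_j.
First-order condition: 142 − 4q_i − Σ_{j≠i} q_j = 0.
With identical fishing fleets, set every q_j = q: then 142 − 4q − 4q = 0, i.e. q = 142/8 = 17.75.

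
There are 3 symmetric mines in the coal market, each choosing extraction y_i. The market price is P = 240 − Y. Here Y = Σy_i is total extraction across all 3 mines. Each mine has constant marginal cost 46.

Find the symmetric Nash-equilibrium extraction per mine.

48.5

A representative mine's profit is π_i = y_i(240 − Y) − 46y_i, with Y = y_i + Σ_{j≠i} y_j.
First-order condition: 194 − 2y_i − Σ_{j≠i} y_j = 0.
With identical mines, set every y_j = y: then 194 − 2y − 2y = 0, i.e. y = 194/4 = 48.5.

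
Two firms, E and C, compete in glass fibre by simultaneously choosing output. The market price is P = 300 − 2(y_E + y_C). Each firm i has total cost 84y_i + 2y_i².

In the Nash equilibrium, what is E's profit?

Firm E's profit: π = y_E(300 − 2(y_E + y_C)) − 84y_E − 2y_E².
∂π/∂y_E = 216 − 8y_E − 2y_C = 0, so y_E = 27 − 0.25y_C.
By symmetry y_C = y_E; substituting into the reaction function, 1.25y_E = 27 and y_E = 21.6.
Price P = 300 − 2·43.2 = 213.6.
E's profit: (213.6 − 84)·21.6 − 2(21.6)² = 1866.24.

1866.24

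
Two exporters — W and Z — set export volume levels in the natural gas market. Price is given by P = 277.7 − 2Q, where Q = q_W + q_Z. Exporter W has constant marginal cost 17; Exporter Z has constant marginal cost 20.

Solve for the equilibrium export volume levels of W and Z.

43.95, 42.45

Exporter W's profit: π = q_W(277.7 − 2(q_W + q_Z)) − 17q_W.
∂π/∂q_W = 260.7 − 4q_W − 2q_Z = 0, so q_W = 65.175 − 0.5q_Z.
By the same steps for Z: q_Z = 64.425 − 0.5q_W.
Solving the two reaction functions simultaneously: (1 − (−0.5)(−0.5))q_W = 65.175 − 0.5·64.425, so 0.75q_W = 32.9625 and q_W = 43.95.
Then q_Z = 64.425 − 0.5·43.95 = 42.45.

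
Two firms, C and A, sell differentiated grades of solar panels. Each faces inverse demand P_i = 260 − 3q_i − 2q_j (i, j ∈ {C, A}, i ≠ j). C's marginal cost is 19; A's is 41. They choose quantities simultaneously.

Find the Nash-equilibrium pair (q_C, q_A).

Firm C's profit: π = q_C(260 − 3q_C − 2q_A) − 19q_C.
∂π/∂q_C = 241 − 6q_C − 2q_A = 0 ⇒ q_C = 241/6 − (1/3)q_A.
Similarly q_A = 36.5 − (1/3)q_C.
Plugging q_A into C's best response: q_C = 241/6 − (1/3)(36.5 − (1/3)q_C) ⇒ (8/9)q_C = 28, so q_C = 31.5.
Then q_A = 36.5 − (1/3)·31.5 = 26.

31.5, 26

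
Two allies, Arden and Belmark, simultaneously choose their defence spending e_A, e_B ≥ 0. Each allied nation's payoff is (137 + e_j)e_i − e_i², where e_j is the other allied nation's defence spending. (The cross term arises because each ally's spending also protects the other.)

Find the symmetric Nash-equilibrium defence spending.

Arden's payoff is (137 + e_B)e_A − e_A².
∂π/∂e_A = 137 + e_B − 2e_A = 0, so e_A = 68.5 + 0.5e_B.
Setting e_A = e_B in the reaction function: e_A = 68.5 + 0.5e_A, so e_A = 68.5 / 0.5 = 137.

137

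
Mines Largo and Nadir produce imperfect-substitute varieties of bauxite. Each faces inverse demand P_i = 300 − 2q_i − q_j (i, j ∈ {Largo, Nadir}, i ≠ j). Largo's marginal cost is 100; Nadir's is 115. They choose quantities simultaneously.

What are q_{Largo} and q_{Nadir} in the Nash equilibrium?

41, 36

Mine Largo's profit: π = q_{Largo}(300 − 2q_{Largo} − q_{Nadir}) − 100q_{Largo}.
∂π/∂q_{Largo} = 200 − 4q_{Largo} − q_{Nadir} = 0 ⇒ q_{Largo} = 50 − 0.25q_{Nadir}.
Similarly q_{Nadir} = 46.25 − 0.25q_{Largo}.
Plugging q_{Nadir} into Largo's best response: q_{Largo} = 50 − 0.25(46.25 − 0.25q_{Largo}) ⇒ 0.9375q_{Largo} = 38.4375, so q_{Largo} = 41.
Then q_{Nadir} = 46.25 − 0.25·41 = 36.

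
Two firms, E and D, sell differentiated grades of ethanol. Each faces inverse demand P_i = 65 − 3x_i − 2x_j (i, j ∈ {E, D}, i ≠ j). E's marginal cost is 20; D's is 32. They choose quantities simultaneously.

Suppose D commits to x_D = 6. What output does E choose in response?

5.5

Firm E's profit: π = x_E(65 − 3x_E − 2x_D) − 20x_E.
∂π/∂x_E = 45 − 6x_E − 2x_D = 0 ⇒ x_E = 7.5 − (1/3)x_D.
At x_D = 6: x_E = 7.5 − (1/3)·6 = 5.5.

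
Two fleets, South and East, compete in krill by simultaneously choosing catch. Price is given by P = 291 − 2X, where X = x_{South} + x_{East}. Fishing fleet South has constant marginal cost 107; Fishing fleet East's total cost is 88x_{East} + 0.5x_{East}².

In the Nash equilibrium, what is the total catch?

Fishing fleet South's profit: π = x_{South}(291 − 2(x_{South} + x_{East})) − 107x_{South}.
∂π/∂x_{South} = 184 − 4x_{South} − 2x_{East} = 0, so x_{South} = 46 − 0.5x_{East}.
For East: ∂π/∂x_{East} = 203 − 5x_{East} − 2x_{South} = 0 ⇒ x_{East} = 40.6 − 0.4x_{South}.
Substituting the second reaction function into the first: x_{South} = 46 − 0.5(40.6 − 0.4x_{South}), which gives 0.8x_{South} = 25.7 ⇒ x_{South} = 32.125.
Then x_{East} = 40.6 − 0.4·32.125 = 27.75.
Total catch: 32.125 + 27.75 = 59.875.

59.875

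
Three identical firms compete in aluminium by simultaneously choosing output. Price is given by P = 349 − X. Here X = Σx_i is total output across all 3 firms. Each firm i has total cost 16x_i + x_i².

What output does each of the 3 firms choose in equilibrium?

A representative firm's profit is π_i = x_i(349 − X) − 16x_i − x_i², with X = x_i + Σ_{j≠i} x_j.
First-order condition: 333 − 4x_i − Σ_{j≠i} x_j = 0.
In a symmetric equilibrium every firm chooses the same x, so Σ_{j≠i} x_j = 2x. The condition becomes 333 − 6x = 0, giving x = 333/6 = 55.5.

55.5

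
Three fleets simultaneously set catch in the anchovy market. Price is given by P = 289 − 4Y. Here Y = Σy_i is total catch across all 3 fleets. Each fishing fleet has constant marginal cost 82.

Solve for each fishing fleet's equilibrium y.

12.9375

A representative fishing fleet's profit is π_i = y_i(289 − 4Y) − 82y_i, with Y = y_i + Σ_{j≠i} y_j.
First-order condition: 207 − 8y_i − 4Σ_{j≠i} y_j = 0.
In a symmetric equilibrium every fishing fleet chooses the same y, so Σ_{j≠i} y_j = 2y. The condition becomes 207 − 16y = 0, giving y = 207/16 = 12.9375.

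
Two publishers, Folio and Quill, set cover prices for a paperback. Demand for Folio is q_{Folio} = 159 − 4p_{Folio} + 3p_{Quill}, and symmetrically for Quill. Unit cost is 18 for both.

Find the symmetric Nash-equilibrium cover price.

Folio's profit: π = (p_{Folio} − 18)(159 − 4p_{Folio} + 3p_{Quill}).
∂π/∂p_{Folio} = 231 − 8p_{Folio} + 3p_{Quill} = 0 ⇒ p_{Folio} = 28.875 + 0.375p_{Quill}.
By symmetry p_{Quill} = p_{Folio}; substituting into the reaction function, 0.625p_{Folio} = 28.875 and p_{Folio} = 46.2.

46.2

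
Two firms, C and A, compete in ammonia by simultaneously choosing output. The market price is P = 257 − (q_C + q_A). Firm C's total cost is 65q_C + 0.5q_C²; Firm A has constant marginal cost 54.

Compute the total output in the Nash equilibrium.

119.6

Firm C's profit: π = q_C(257 − (q_C + q_A)) − 65q_C − 0.5q_C².
∂π/∂q_C = 192 − 3q_C − q_A = 0, so q_C = 64 − (1/3)q_A.
For A: ∂π/∂q_A = 203 − 2q_A − q_C = 0 ⇒ q_A = 101.5 − 0.5q_C.
Solving the two reaction functions simultaneously: (1 − (−1/3)(−0.5))q_C = 64 − (1/3)·101.5, so (5/6)q_C = 181/6 and q_C = 36.2.
Then q_A = 101.5 − 0.5·36.2 = 83.4.
Total output: 36.2 + 83.4 = 119.6.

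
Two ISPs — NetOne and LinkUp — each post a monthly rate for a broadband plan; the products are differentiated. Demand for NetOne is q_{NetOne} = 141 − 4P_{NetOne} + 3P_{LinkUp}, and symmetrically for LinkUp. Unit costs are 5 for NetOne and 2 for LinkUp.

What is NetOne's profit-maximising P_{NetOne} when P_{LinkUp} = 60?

NetOne's profit: π = (P_{NetOne} − 5)(141 − 4P_{NetOne} + 3P_{LinkUp}).
∂π/∂P_{NetOne} = 161 − 8P_{NetOne} + 3P_{LinkUp} = 0 ⇒ P_{NetOne} = 20.125 + 0.375P_{LinkUp}.
At P_{LinkUp} = 60: P_{NetOne} = 20.125 + 0.375·60 = 42.625.

42.625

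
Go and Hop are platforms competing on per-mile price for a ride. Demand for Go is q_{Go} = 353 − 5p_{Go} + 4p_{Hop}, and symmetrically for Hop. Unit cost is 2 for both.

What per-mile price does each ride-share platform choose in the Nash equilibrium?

60.5

Go's profit: π = (p_{Go} − 2)(353 − 5p_{Go} + 4p_{Hop}).
∂π/∂p_{Go} = 363 − 10p_{Go} + 4p_{Hop} = 0 ⇒ p_{Go} = 36.3 + 0.4p_{Hop}.
By symmetry p_{Hop} = p_{Go}; substituting into the reaction function, 0.6p_{Go} = 36.3 and p_{Go} = 60.5.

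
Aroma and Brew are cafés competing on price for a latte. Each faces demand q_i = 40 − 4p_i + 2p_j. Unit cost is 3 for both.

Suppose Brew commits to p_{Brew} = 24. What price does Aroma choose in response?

12.5

Aroma's profit: π = (p_{Aroma} − 3)(40 − 4p_{Aroma} + 2p_{Brew}).
∂π/∂p_{Aroma} = 52 − 8p_{Aroma} + 2p_{Brew} = 0 ⇒ p_{Aroma} = 6.5 + 0.25p_{Brew}.
At p_{Brew} = 24: p_{Aroma} = 6.5 + 0.25·24 = 12.5.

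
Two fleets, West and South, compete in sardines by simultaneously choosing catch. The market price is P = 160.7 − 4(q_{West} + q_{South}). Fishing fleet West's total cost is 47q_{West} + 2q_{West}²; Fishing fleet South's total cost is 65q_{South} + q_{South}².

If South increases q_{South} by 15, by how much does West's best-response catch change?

-5

Fishing fleet West's profit: π = q_{West}(160.7 − 4(q_{West} + q_{South})) − 47q_{West} − 2q_{West}².
∂π/∂q_{West} = 113.7 − 12q_{West} − 4q_{South} = 0, so q_{West} = 9.475 − (1/3)q_{South}.
The reaction-function slope is −1/3, so a 15-unit rise in q_{South} moves q_{West} by −1/3 × 15 = −5. West's best response falls — the actions are strategic substitutes.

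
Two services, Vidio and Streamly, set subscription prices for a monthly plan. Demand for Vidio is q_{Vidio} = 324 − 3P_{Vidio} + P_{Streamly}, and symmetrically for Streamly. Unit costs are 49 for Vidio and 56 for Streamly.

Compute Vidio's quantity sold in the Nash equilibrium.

Vidio's profit: π = (P_{Vidio} − 49)(324 − 3P_{Vidio} + P_{Streamly}).
∂π/∂P_{Vidio} = 471 − 6P_{Vidio} + P_{Streamly} = 0 ⇒ P_{Vidio} = 78.5 + (1/6)P_{Streamly}.
Similarly P_{Streamly} = 82 + (1/6)P_{Vidio}.
Plugging P_{Streamly} into Vidio's best response: P_{Vidio} = 78.5 + (1/6)(82 + (1/6)P_{Vidio}) ⇒ (35/36)P_{Vidio} = 553/6, so P_{Vidio} = 94.8.
Then P_{Streamly} = 82 + (1/6)·94.8 = 97.8.
q_{Vidio} = 324 − 3·94.8 + 97.8 = 137.4.

137.4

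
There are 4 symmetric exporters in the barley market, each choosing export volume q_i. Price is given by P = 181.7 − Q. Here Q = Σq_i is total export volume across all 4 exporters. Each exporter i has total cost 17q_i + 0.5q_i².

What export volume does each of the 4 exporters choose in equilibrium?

A representative exporter's profit is π_i = q_i(181.7 − Q) − 17q_i − 0.5q_i², with Q = q_i + Σ_{j≠i} q_j.
First-order condition: 164.7 − 3q_i − Σ_{j≠i} q_j = 0.
With identical exporters, set every q_j = q: then 164.7 − 3q − 3q = 0, i.e. q = 164.7/6 = 27.45.

27.45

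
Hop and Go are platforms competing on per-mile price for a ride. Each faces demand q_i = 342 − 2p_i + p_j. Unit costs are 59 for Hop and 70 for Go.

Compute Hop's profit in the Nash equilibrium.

18355.28

Hop's profit: π = (p_{Hop} − 59)(342 − 2p_{Hop} + p_{Go}).
∂π/∂p_{Hop} = 460 − 4p_{Hop} + p_{Go} = 0 ⇒ p_{Hop} = 115 + 0.25p_{Go}.
Similarly p_{Go} = 120.5 + 0.25p_{Hop}.
Substituting the second reaction function into the first: p_{Hop} = 115 + 0.25(120.5 + 0.25p_{Hop}), which gives 0.9375p_{Hop} = 145.125 ⇒ p_{Hop} = 154.8.
Then p_{Go} = 120.5 + 0.25·154.8 = 159.2.
q_{Hop} = 342 − 2·154.8 + 159.2 = 191.6.
Profit = (154.8 − 59)·191.6 = 18355.28.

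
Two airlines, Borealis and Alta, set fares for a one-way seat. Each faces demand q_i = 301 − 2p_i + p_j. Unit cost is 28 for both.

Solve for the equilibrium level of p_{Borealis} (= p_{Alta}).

Borealis's profit: π = (p_{Borealis} − 28)(301 − 2p_{Borealis} + p_{Alta}).
∂π/∂p_{Borealis} = 357 − 4p_{Borealis} + p_{Alta} = 0 ⇒ p_{Borealis} = 89.25 + 0.25p_{Alta}.
The game is symmetric, so in equilibrium p_{Alta} = p_{Borealis}: the reaction function gives 0.75p_{Borealis} = 89.25, hence p_{Borealis} = 119.

119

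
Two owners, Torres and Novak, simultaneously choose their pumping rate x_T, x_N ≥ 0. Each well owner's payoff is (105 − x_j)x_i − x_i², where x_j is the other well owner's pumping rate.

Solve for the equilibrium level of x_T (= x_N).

Torres's payoff is (105 − x_N)x_T − x_T².
∂π/∂x_T = 105 − x_N − 2x_T = 0, so x_T = 52.5 − 0.5x_N.
The game is symmetric, so in equilibrium x_N = x_T: the reaction function gives 1.5x_T = 52.5, hence x_T = 35.

35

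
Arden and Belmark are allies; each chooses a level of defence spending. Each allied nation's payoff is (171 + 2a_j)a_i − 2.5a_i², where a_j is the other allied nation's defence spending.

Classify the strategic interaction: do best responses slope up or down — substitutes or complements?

strategic complements

Arden's payoff is (171 + 2a_B)a_A − 2.5a_A².
∂π/∂a_A = 171 + 2a_B − 5a_A = 0, so a_A = 34.2 + 0.4a_B.
The best-response slope da_A/da_B = 0.4 > 0: the reaction function is upward-sloping, so the choices are strategic complements.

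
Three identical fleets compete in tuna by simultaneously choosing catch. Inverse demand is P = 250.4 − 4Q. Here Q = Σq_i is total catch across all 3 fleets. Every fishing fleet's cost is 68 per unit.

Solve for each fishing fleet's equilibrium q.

11.4

A representative fishing fleet's profit is π_i = q_i(250.4 − 4Q) − 68q_i, with Q = q_i + Σ_{j≠i} q_j.
First-order condition: 182.4 − 8q_i − 4Σ_{j≠i} q_j = 0.
In a symmetric equilibrium every fishing fleet chooses the same q, so Σ_{j≠i} q_j = 2q. The condition becomes 182.4 − 16q = 0, giving q = 182.4/16 = 11.4.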